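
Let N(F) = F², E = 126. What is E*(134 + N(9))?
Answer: 27090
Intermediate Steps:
E*(134 + N(9)) = 126*(134 + 9²) = 126*(134 + 81) = 126*215 = 27090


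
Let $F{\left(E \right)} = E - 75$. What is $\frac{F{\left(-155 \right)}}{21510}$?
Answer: $- \frac{23}{2151} \approx -0.010693$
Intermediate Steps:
$F{\left(E \right)} = -75 + E$
$\frac{F{\left(-155 \right)}}{21510} = \frac{-75 - 155}{21510} = \left(-230\right) \frac{1}{21510} = - \frac{23}{2151}$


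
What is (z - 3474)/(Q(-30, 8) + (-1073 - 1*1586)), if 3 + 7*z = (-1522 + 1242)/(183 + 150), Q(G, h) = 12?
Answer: 8099173/6170157 ≈ 1.3126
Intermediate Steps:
z = -1279/2331 (z = -3/7 + ((-1522 + 1242)/(183 + 150))/7 = -3/7 + (-280/333)/7 = -3/7 + (-280*1/333)/7 = -3/7 + (1/7)*(-280/333) = -3/7 - 40/333 = -1279/2331 ≈ -0.54869)
(z - 3474)/(Q(-30, 8) + (-1073 - 1*1586)) = (-1279/2331 - 3474)/(12 + (-1073 - 1*1586)) = -8099173/(2331*(12 + (-1073 - 1586))) = -8099173/(2331*(12 - 2659)) = -8099173/2331/(-2647) = -8099173/2331*(-1/2647) = 8099173/6170157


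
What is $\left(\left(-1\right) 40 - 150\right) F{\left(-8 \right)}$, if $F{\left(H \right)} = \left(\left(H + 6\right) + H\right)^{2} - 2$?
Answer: $-18620$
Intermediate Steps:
$F{\left(H \right)} = -2 + \left(6 + 2 H\right)^{2}$ ($F{\left(H \right)} = \left(\left(6 + H\right) + H\right)^{2} - 2 = \left(6 + 2 H\right)^{2} - 2 = -2 + \left(6 + 2 H\right)^{2}$)
$\left(\left(-1\right) 40 - 150\right) F{\left(-8 \right)} = \left(\left(-1\right) 40 - 150\right) \left(-2 + 4 \left(3 - 8\right)^{2}\right) = \left(-40 - 150\right) \left(-2 + 4 \left(-5\right)^{2}\right) = - 190 \left(-2 + 4 \cdot 25\right) = - 190 \left(-2 + 100\right) = \left(-190\right) 98 = -18620$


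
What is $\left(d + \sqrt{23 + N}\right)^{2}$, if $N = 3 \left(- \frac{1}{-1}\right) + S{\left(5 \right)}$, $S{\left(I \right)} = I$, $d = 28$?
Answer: $\left(28 + \sqrt{31}\right)^{2} \approx 1126.8$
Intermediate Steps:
$N = 8$ ($N = 3 \left(- \frac{1}{-1}\right) + 5 = 3 \left(\left(-1\right) \left(-1\right)\right) + 5 = 3 \cdot 1 + 5 = 3 + 5 = 8$)
$\left(d + \sqrt{23 + N}\right)^{2} = \left(28 + \sqrt{23 + 8}\right)^{2} = \left(28 + \sqrt{31}\right)^{2}$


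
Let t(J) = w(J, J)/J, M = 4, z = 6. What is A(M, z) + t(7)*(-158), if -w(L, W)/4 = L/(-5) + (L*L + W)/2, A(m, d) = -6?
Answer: 11978/5 ≈ 2395.6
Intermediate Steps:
w(L, W) = -2*W - 2*L² + 4*L/5 (w(L, W) = -4*(L/(-5) + (L*L + W)/2) = -4*(L*(-⅕) + (L² + W)*(½)) = -4*(-L/5 + (W + L²)*(½)) = -4*(-L/5 + (W/2 + L²/2)) = -4*(W/2 + L²/2 - L/5) = -2*W - 2*L² + 4*L/5)
t(J) = (-2*J² - 6*J/5)/J (t(J) = (-2*J - 2*J² + 4*J/5)/J = (-2*J² - 6*J/5)/J)
A(M, z) + t(7)*(-158) = -6 + (-6/5 - 2*7)*(-158) = -6 + (-6/5 - 14)*(-158) = -6 - 76/5*(-158) = -6 + 12008/5 = 11978/5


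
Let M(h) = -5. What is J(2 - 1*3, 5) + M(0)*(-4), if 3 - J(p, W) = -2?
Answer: 25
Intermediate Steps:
J(p, W) = 5 (J(p, W) = 3 - 1*(-2) = 3 + 2 = 5)
J(2 - 1*3, 5) + M(0)*(-4) = 5 - 5*(-4) = 5 + 20 = 25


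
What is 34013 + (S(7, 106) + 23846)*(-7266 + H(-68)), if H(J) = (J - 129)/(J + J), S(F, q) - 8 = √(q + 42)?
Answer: -11781312649/68 - 987979*√37/68 ≈ -1.7334e+8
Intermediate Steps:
S(F, q) = 8 + √(42 + q) (S(F, q) = 8 + √(q + 42) = 8 + √(42 + q))
H(J) = (-129 + J)/(2*J) (H(J) = (-129 + J)/((2*J)) = (-129 + J)*(1/(2*J)) = (-129 + J)/(2*J))
34013 + (S(7, 106) + 23846)*(-7266 + H(-68)) = 34013 + ((8 + √(42 + 106)) + 23846)*(-7266 + (½)*(-129 - 68)/(-68)) = 34013 + ((8 + √148) + 23846)*(-7266 + (½)*(-1/68)*(-197)) = 34013 + ((8 + 2*√37) + 23846)*(-7266 + 197/136) = 34013 + (23854 + 2*√37)*(-987979/136) = 34013 + (-11783625533/68 - 987979*√37/68) = -11781312649/68 - 987979*√37/68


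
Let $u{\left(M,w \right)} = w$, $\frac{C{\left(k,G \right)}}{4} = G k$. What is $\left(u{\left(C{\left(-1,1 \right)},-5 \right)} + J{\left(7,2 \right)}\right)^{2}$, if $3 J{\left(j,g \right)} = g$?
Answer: $\frac{169}{9} \approx 18.778$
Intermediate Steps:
$C{\left(k,G \right)} = 4 G k$
$J{\left(j,g \right)} = \frac{g}{3}$
$\left(u{\left(C{\left(-1,1 \right)},-5 \right)} + J{\left(7,2 \right)}\right)^{2} = \left(-5 + \frac{1}{3} \cdot 2\right)^{2} = \left(-5 + \frac{2}{3}\right)^{2} = \left(- \frac{13}{3}\right)^{2} = \frac{169}{9}$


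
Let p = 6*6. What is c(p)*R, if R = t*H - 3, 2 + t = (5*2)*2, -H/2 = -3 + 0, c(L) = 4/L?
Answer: 35/3 ≈ 11.667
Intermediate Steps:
p = 36
H = 6 (H = -2*(-3 + 0) = -2*(-3) = 6)
t = 18 (t = -2 + (5*2)*2 = -2 + 10*2 = -2 + 20 = 18)
R = 105 (R = 18*6 - 3 = 108 - 3 = 105)
c(p)*R = (4/36)*105 = (4*(1/36))*105 = (⅑)*105 = 35/3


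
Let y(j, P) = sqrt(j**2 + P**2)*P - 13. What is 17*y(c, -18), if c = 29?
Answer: -221 - 306*sqrt(1165) ≈ -10665.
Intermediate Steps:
y(j, P) = -13 + P*sqrt(P**2 + j**2) (y(j, P) = sqrt(P**2 + j**2)*P - 13 = P*sqrt(P**2 + j**2) - 13 = -13 + P*sqrt(P**2 + j**2))
17*y(c, -18) = 17*(-13 - 18*sqrt((-18)**2 + 29**2)) = 17*(-13 - 18*sqrt(324 + 841)) = 17*(-13 - 18*sqrt(1165)) = -221 - 306*sqrt(1165)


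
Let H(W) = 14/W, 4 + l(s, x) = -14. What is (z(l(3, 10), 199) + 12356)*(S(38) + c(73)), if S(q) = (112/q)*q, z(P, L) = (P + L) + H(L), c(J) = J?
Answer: 461552245/199 ≈ 2.3194e+6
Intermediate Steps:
l(s, x) = -18 (l(s, x) = -4 - 14 = -18)
z(P, L) = L + P + 14/L (z(P, L) = (P + L) + 14/L = (L + P) + 14/L = L + P + 14/L)
S(q) = 112
(z(l(3, 10), 199) + 12356)*(S(38) + c(73)) = ((199 - 18 + 14/199) + 12356)*(112 + 73) = ((199 - 18 + 14*(1/199)) + 12356)*185 = ((199 - 18 + 14/199) + 12356)*185 = (36033/199 + 12356)*185 = (2494877/199)*185 = 461552245/199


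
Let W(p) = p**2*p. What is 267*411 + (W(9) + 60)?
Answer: 110526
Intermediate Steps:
W(p) = p**3
267*411 + (W(9) + 60) = 267*411 + (9**3 + 60) = 109737 + (729 + 60) = 109737 + 789 = 110526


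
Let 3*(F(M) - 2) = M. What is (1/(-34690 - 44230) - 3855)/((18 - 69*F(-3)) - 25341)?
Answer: 304236601/2003936640 ≈ 0.15182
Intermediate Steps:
F(M) = 2 + M/3
(1/(-34690 - 44230) - 3855)/((18 - 69*F(-3)) - 25341) = (1/(-34690 - 44230) - 3855)/((18 - 69*(2 + (⅓)*(-3))) - 25341) = (1/(-78920) - 3855)/((18 - 69*(2 - 1)) - 25341) = (-1/78920 - 3855)/((18 - 69*1) - 25341) = -304236601/(78920*((18 - 69) - 25341)) = -304236601/(78920*(-51 - 25341)) = -304236601/78920/(-25392) = -304236601/78920*(-1/25392) = 304236601/2003936640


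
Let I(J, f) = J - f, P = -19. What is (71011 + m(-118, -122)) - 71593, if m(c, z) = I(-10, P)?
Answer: -573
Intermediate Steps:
m(c, z) = 9 (m(c, z) = -10 - 1*(-19) = -10 + 19 = 9)
(71011 + m(-118, -122)) - 71593 = (71011 + 9) - 71593 = 71020 - 71593 = -573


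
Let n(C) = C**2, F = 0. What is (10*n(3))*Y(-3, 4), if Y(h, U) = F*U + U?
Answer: 360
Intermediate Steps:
Y(h, U) = U (Y(h, U) = 0*U + U = 0 + U = U)
(10*n(3))*Y(-3, 4) = (10*3**2)*4 = (10*9)*4 = 90*4 = 360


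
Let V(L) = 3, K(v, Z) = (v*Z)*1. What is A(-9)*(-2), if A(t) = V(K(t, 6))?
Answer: -6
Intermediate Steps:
K(v, Z) = Z*v (K(v, Z) = (Z*v)*1 = Z*v)
A(t) = 3
A(-9)*(-2) = 3*(-2) = -6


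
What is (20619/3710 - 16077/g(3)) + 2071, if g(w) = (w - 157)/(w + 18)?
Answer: 87106412/20405 ≈ 4268.9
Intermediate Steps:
g(w) = (-157 + w)/(18 + w)
(20619/3710 - 16077/g(3)) + 2071 = (20619/3710 - 16077*(18 + 3)/(-157 + 3)) + 2071 = (20619*(1/3710) - 16077/(-154/21)) + 2071 = (20619/3710 - 16077/((1/21)*(-154))) + 2071 = (20619/3710 - 16077/(-22/3)) + 2071 = (20619/3710 - 16077*(-3/22)) + 2071 = (20619/3710 + 48231/22) + 2071 = 44847657/20405 + 2071 = 87106412/20405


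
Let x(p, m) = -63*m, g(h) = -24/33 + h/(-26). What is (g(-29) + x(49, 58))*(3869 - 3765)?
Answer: -4179732/11 ≈ -3.7998e+5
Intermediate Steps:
g(h) = -8/11 - h/26 (g(h) = -24*1/33 + h*(-1/26) = -8/11 - h/26)
(g(-29) + x(49, 58))*(3869 - 3765) = ((-8/11 - 1/26*(-29)) - 63*58)*(3869 - 3765) = ((-8/11 + 29/26) - 3654)*104 = (111/286 - 3654)*104 = -1044933/286*104 = -4179732/11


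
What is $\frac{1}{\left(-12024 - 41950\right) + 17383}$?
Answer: $- \frac{1}{36591} \approx -2.7329 \cdot 10^{-5}$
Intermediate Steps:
$\frac{1}{\left(-12024 - 41950\right) + 17383} = \frac{1}{-53974 + 17383} = \frac{1}{-36591} = - \frac{1}{36591}$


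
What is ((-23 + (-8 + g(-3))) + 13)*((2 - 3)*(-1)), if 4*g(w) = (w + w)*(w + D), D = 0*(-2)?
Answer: -27/2 ≈ -13.500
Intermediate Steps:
D = 0
g(w) = w**2/2 (g(w) = ((w + w)*(w + 0))/4 = ((2*w)*w)/4 = (2*w**2)/4 = w**2/2)
((-23 + (-8 + g(-3))) + 13)*((2 - 3)*(-1)) = ((-23 + (-8 + (1/2)*(-3)**2)) + 13)*((2 - 3)*(-1)) = ((-23 + (-8 + (1/2)*9)) + 13)*(-1*(-1)) = ((-23 + (-8 + 9/2)) + 13)*1 = ((-23 - 7/2) + 13)*1 = (-53/2 + 13)*1 = -27/2*1 = -27/2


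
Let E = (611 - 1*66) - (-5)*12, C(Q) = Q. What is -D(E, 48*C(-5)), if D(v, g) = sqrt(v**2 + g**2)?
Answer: -5*sqrt(16945) ≈ -650.87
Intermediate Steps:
E = 605 (E = (611 - 66) - 1*(-60) = 545 + 60 = 605)
D(v, g) = sqrt(g**2 + v**2)
-D(E, 48*C(-5)) = -sqrt((48*(-5))**2 + 605**2) = -sqrt((-240)**2 + 366025) = -sqrt(57600 + 366025) = -sqrt(423625) = -5*sqrt(16945)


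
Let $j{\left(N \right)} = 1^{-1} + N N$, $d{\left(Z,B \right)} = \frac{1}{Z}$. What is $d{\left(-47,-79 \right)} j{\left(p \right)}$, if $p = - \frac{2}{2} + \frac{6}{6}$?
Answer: $- \frac{1}{47} \approx -0.021277$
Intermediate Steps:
$p = 0$ ($p = \left(-2\right) \frac{1}{2} + 6 \cdot \frac{1}{6} = -1 + 1 = 0$)
$j{\left(N \right)} = 1 + N^{2}$
$d{\left(-47,-79 \right)} j{\left(p \right)} = \frac{1 + 0^{2}}{-47} = - \frac{1 + 0}{47} = \left(- \frac{1}{47}\right) 1 = - \frac{1}{47}$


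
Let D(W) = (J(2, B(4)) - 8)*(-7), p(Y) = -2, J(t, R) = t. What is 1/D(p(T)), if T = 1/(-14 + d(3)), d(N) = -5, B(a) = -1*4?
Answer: 1/42 ≈ 0.023810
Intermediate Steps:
B(a) = -4
T = -1/19 (T = 1/(-14 - 5) = 1/(-19) = -1/19 ≈ -0.052632)
D(W) = 42 (D(W) = (2 - 8)*(-7) = -6*(-7) = 42)
1/D(p(T)) = 1/42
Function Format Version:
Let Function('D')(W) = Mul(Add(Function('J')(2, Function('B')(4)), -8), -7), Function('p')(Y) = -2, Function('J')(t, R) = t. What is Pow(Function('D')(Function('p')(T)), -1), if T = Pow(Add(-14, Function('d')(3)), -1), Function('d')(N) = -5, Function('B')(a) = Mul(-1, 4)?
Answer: Rational(1, 42) ≈ 0.023810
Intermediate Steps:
Function('B')(a) = -4
T = Rational(-1, 19) (T = Pow(Add(-14, -5), -1) = Pow(-19, -1) = Rational(-1, 19) ≈ -0.052632)
Function('D')(W) = 42 (Function('D')(W) = Mul(Add(2, -8), -7) = Mul(-6, -7) = 42)
Pow(Function('D')(Function('p')(T)), -1) = Pow(42, -1) = Rational(1, 42)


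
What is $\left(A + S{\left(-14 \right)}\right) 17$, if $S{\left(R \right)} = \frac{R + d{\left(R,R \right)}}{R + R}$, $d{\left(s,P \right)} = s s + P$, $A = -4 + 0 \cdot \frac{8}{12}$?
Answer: $-170$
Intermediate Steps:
$A = -4$ ($A = -4 + 0 \cdot 8 \cdot \frac{1}{12} = -4 + 0 \cdot \frac{2}{3} = -4 + 0 = -4$)
$d{\left(s,P \right)} = P + s^{2}$ ($d{\left(s,P \right)} = s^{2} + P = P + s^{2}$)
$S{\left(R \right)} = \frac{R^{2} + 2 R}{2 R}$ ($S{\left(R \right)} = \frac{R + \left(R + R^{2}\right)}{R + R} = \frac{R^{2} + 2 R}{2 R}$)
$\left(A + S{\left(-14 \right)}\right) 17 = \left(-4 + \left(1 + \frac{1}{2} \left(-14\right)\right)\right) 17 = \left(-4 + \left(1 - 7\right)\right) 17 = \left(-4 - 6\right) 17 = \left(-10\right) 17 = -170$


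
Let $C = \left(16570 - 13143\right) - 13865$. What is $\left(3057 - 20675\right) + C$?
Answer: $-28056$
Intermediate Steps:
$C = -10438$ ($C = 3427 - 13865 = -10438$)
$\left(3057 - 20675\right) + C = \left(3057 - 20675\right) - 10438 = -17618 - 10438 = -28056$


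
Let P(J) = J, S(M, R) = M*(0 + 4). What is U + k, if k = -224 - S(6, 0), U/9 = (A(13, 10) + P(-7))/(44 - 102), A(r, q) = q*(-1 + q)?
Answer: -15131/58 ≈ -260.88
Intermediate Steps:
S(M, R) = 4*M (S(M, R) = M*4 = 4*M)
U = -747/58 (U = 9*((10*(-1 + 10) - 7)/(44 - 102)) = 9*((10*9 - 7)/(-58)) = 9*((90 - 7)*(-1/58)) = 9*(83*(-1/58)) = 9*(-83/58) = -747/58 ≈ -12.879)
k = -248 (k = -224 - 4*6 = -224 - 1*24 = -224 - 24 = -248)
U + k = -747/58 - 248 = -15131/58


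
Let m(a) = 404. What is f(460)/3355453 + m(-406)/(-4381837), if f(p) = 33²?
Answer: 3416217481/14703048107161 ≈ 0.00023235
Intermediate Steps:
f(p) = 1089
f(460)/3355453 + m(-406)/(-4381837) = 1089/3355453 + 404/(-4381837) = 1089*(1/3355453) + 404*(-1/4381837) = 1089/3355453 - 404/4381837 = 3416217481/14703048107161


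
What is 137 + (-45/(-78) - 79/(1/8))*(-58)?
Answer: 477874/13 ≈ 36760.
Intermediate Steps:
137 + (-45/(-78) - 79/(1/8))*(-58) = 137 + (-45*(-1/78) - 79/1/8)*(-58) = 137 + (15/26 - 79*8)*(-58) = 137 + (15/26 - 632)*(-58) = 137 - 16417/26*(-58) = 137 + 476093/13 = 477874/13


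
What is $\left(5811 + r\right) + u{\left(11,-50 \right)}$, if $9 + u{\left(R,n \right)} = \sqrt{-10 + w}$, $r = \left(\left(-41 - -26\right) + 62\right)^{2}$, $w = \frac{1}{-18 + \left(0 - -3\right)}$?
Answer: $8011 + \frac{i \sqrt{2265}}{15} \approx 8011.0 + 3.1728 i$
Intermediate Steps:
$w = - \frac{1}{15}$ ($w = \frac{1}{-18 + \left(0 + 3\right)} = \frac{1}{-18 + 3} = \frac{1}{-15} = - \frac{1}{15} \approx -0.066667$)
$r = 2209$ ($r = \left(\left(-41 + 26\right) + 62\right)^{2} = \left(-15 + 62\right)^{2} = 47^{2} = 2209$)
$u{\left(R,n \right)} = -9 + \frac{i \sqrt{2265}}{15}$ ($u{\left(R,n \right)} = -9 + \sqrt{-10 - \frac{1}{15}} = -9 + \sqrt{- \frac{151}{15}} = -9 + \frac{i \sqrt{2265}}{15}$)
$\left(5811 + r\right) + u{\left(11,-50 \right)} = \left(5811 + 2209\right) - \left(9 - \frac{i \sqrt{2265}}{15}\right) = 8020 - \left(9 - \frac{i \sqrt{2265}}{15}\right) = 8011 + \frac{i \sqrt{2265}}{15}$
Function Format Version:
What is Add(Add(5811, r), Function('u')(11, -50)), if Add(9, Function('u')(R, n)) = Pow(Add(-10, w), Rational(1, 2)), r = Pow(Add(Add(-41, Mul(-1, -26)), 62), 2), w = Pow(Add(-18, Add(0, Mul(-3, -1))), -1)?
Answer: Add(8011, Mul(Rational(1, 15), I, Pow(2265, Rational(1, 2)))) ≈ Add(8011.0, Mul(3.1728, I))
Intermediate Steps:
w = Rational(-1, 15) (w = Pow(Add(-18, Add(0, 3)), -1) = Pow(Add(-18, 3), -1) = Pow(-15, -1) = Rational(-1, 15) ≈ -0.066667)
r = 2209 (r = Pow(Add(Add(-41, 26), 62), 2) = Pow(Add(-15, 62), 2) = Pow(47, 2) = 2209)
Function('u')(R, n) = Add(-9, Mul(Rational(1, 15), I, Pow(2265, Rational(1, 2)))) (Function('u')(R, n) = Add(-9, Pow(Add(-10, Rational(-1, 15)), Rational(1, 2))) = Add(-9, Pow(Rational(-151, 15), Rational(1, 2))) = Add(-9, Mul(Rational(1, 15), I, Pow(2265, Rational(1, 2)))))
Add(Add(5811, r), Function('u')(11, -50)) = Add(Add(5811, 2209), Add(-9, Mul(Rational(1, 15), I, Pow(2265, Rational(1, 2))))) = Add(8020, Add(-9, Mul(Rational(1, 15), I, Pow(2265, Rational(1, 2))))) = Add(8011, Mul(Rational(1, 15), I, Pow(2265, Rational(1, 2))))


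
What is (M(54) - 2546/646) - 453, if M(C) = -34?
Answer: -8346/17 ≈ -490.94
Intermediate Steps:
(M(54) - 2546/646) - 453 = (-34 - 2546/646) - 453 = (-34 - 2546*1/646) - 453 = (-34 - 67/17) - 453 = -645/17 - 453 = -8346/17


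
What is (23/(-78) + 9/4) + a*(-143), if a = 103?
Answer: -2297419/156 ≈ -14727.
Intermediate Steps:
(23/(-78) + 9/4) + a*(-143) = (23/(-78) + 9/4) + 103*(-143) = (23*(-1/78) + 9*(¼)) - 14729 = (-23/78 + 9/4) - 14729 = 305/156 - 14729 = -2297419/156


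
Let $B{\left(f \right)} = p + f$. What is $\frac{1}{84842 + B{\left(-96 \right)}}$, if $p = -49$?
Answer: $\frac{1}{84697} \approx 1.1807 \cdot 10^{-5}$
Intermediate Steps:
$B{\left(f \right)} = -49 + f$
$\frac{1}{84842 + B{\left(-96 \right)}} = \frac{1}{84842 - 145} = \frac{1}{84697}$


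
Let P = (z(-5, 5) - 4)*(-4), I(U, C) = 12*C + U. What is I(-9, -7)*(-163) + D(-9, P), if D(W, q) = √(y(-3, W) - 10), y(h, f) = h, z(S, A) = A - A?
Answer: 15159 + I*√13 ≈ 15159.0 + 3.6056*I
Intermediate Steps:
z(S, A) = 0
I(U, C) = U + 12*C
P = 16 (P = (0 - 4)*(-4) = -4*(-4) = 16)
D(W, q) = I*√13 (D(W, q) = √(-3 - 10) = √(-13) = I*√13)
I(-9, -7)*(-163) + D(-9, P) = (-9 + 12*(-7))*(-163) + I*√13 = (-9 - 84)*(-163) + I*√13 = -93*(-163) + I*√13 = 15159 + I*√13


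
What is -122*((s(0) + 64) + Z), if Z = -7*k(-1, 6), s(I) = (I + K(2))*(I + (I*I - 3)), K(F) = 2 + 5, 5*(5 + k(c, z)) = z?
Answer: -42456/5 ≈ -8491.2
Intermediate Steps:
k(c, z) = -5 + z/5
K(F) = 7
s(I) = (7 + I)*(-3 + I + I**2) (s(I) = (I + 7)*(I + (I*I - 3)) = (7 + I)*(I + (I**2 - 3)) = (7 + I)*(I + (-3 + I**2)) = (7 + I)*(-3 + I + I**2))
Z = 133/5 (Z = -7*(-5 + (1/5)*6) = -7*(-5 + 6/5) = -7*(-19/5) = 133/5 ≈ 26.600)
-122*((s(0) + 64) + Z) = -122*(((-21 + 0**3 + 4*0 + 8*0**2) + 64) + 133/5) = -122*(((-21 + 0 + 0 + 8*0) + 64) + 133/5) = -122*(((-21 + 0 + 0 + 0) + 64) + 133/5) = -122*((-21 + 64) + 133/5) = -122*(43 + 133/5) = -122*348/5 = -42456/5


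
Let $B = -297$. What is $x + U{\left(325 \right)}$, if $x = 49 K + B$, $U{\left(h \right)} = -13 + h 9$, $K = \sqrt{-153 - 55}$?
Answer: $2615 + 196 i \sqrt{13} \approx 2615.0 + 706.69 i$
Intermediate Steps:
$K = 4 i \sqrt{13}$ ($K = \sqrt{-208} = 4 i \sqrt{13} \approx 14.422 i$)
$U{\left(h \right)} = -13 + 9 h$
$x = -297 + 196 i \sqrt{13}$ ($x = 49 \cdot 4 i \sqrt{13} - 297 = 196 i \sqrt{13} - 297 = -297 + 196 i \sqrt{13} \approx -297.0 + 706.69 i$)
$x + U{\left(325 \right)} = \left(-297 + 196 i \sqrt{13}\right) + \left(-13 + 9 \cdot 325\right) = \left(-297 + 196 i \sqrt{13}\right) + \left(-13 + 2925\right) = \left(-297 + 196 i \sqrt{13}\right) + 2912 = 2615 + 196 i \sqrt{13}$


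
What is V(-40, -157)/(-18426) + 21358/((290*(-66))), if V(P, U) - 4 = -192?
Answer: -10831783/9796490 ≈ -1.1057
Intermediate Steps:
V(P, U) = -188 (V(P, U) = 4 - 192 = -188)
V(-40, -157)/(-18426) + 21358/((290*(-66))) = -188/(-18426) + 21358/((290*(-66))) = -188*(-1/18426) + 21358/(-19140) = 94/9213 + 21358*(-1/19140) = 94/9213 - 10679/9570 = -10831783/9796490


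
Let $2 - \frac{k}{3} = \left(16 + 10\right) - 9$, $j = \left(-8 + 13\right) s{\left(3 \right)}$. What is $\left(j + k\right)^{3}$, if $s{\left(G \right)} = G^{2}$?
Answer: $0$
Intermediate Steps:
$j = 45$ ($j = \left(-8 + 13\right) 3^{2} = 5 \cdot 9 = 45$)
$k = -45$ ($k = 6 - 3 \left(\left(16 + 10\right) - 9\right) = 6 - 3 \left(26 - 9\right) = 6 - 51 = -45$)
$\left(j + k\right)^{3} = \left(45 - 45\right)^{3} = 0^{3} = 0$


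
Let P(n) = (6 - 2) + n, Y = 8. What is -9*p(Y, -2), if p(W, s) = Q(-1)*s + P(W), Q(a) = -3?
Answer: -162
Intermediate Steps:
P(n) = 4 + n
p(W, s) = 4 + W - 3*s (p(W, s) = -3*s + (4 + W) = 4 + W - 3*s)
-9*p(Y, -2) = -9*(4 + 8 - 3*(-2)) = -9*(4 + 8 + 6) = -9*18 = -162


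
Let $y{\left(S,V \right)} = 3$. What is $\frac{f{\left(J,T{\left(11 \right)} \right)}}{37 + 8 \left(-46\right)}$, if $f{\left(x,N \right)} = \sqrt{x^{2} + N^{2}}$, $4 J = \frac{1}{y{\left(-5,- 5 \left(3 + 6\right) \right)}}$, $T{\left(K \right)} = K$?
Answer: $- \frac{5 \sqrt{697}}{3972} \approx -0.033234$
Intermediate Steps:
$J = \frac{1}{12}$ ($J = \frac{1}{4 \cdot 3} = \frac{1}{4} \cdot \frac{1}{3} = \frac{1}{12} \approx 0.083333$)
$f{\left(x,N \right)} = \sqrt{N^{2} + x^{2}}$
$\frac{f{\left(J,T{\left(11 \right)} \right)}}{37 + 8 \left(-46\right)} = \frac{\sqrt{11^{2} + \left(\frac{1}{12}\right)^{2}}}{37 + 8 \left(-46\right)} = \frac{\sqrt{121 + \frac{1}{144}}}{37 - 368} = \frac{\sqrt{\frac{17425}{144}}}{-331} = \frac{5 \sqrt{697}}{12} \left(- \frac{1}{331}\right) = - \frac{5 \sqrt{697}}{3972}$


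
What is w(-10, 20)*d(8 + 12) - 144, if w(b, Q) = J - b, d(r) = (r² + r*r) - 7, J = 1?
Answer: 8579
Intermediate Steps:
d(r) = -7 + 2*r² (d(r) = (r² + r²) - 7 = 2*r² - 7 = -7 + 2*r²)
w(b, Q) = 1 - b
w(-10, 20)*d(8 + 12) - 144 = (1 - 1*(-10))*(-7 + 2*(8 + 12)²) - 144 = (1 + 10)*(-7 + 2*20²) - 144 = 11*(-7 + 2*400) - 144 = 11*(-7 + 800) - 144 = 11*793 - 144 = 8723 - 144 = 8579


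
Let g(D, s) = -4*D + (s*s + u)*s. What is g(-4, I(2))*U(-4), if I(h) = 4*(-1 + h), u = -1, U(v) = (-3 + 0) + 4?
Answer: 76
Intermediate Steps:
U(v) = 1 (U(v) = -3 + 4 = 1)
I(h) = -4 + 4*h
g(D, s) = -4*D + s*(-1 + s²) (g(D, s) = -4*D + (s*s - 1)*s = -4*D + (s² - 1)*s = -4*D + (-1 + s²)*s = -4*D + s*(-1 + s²))
g(-4, I(2))*U(-4) = ((-4 + 4*2)³ - (-4 + 4*2) - 4*(-4))*1 = ((-4 + 8)³ - (-4 + 8) + 16)*1 = (4³ - 1*4 + 16)*1 = (64 - 4 + 16)*1 = 76*1 = 76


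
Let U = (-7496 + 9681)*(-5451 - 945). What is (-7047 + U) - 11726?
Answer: -13994033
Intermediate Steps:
U = -13975260 (U = 2185*(-6396) = -13975260)
(-7047 + U) - 11726 = (-7047 - 13975260) - 11726 = -13982307 - 11726 = -13994033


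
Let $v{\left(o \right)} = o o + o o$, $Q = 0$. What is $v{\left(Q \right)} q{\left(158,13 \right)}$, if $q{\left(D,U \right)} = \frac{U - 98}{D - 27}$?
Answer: $0$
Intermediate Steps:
$q{\left(D,U \right)} = \frac{-98 + U}{-27 + D}$
$v{\left(o \right)} = 2 o^{2}$ ($v{\left(o \right)} = o^{2} + o^{2} = 2 o^{2}$)
$v{\left(Q \right)} q{\left(158,13 \right)} = 2 \cdot 0^{2} \frac{-98 + 13}{-27 + 158} = 2 \cdot 0 \cdot \frac{1}{131} \left(-85\right) = 0 \cdot \frac{1}{131} \left(-85\right) = 0 \left(- \frac{85}{131}\right) = 0$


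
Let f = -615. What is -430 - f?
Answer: 185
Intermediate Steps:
-430 - f = -430 - 1*(-615) = -430 + 615 = 185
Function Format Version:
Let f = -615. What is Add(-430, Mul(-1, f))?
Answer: 185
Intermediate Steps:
Add(-430, Mul(-1, f)) = Add(-430, Mul(-1, -615)) = Add(-430, 615) = 185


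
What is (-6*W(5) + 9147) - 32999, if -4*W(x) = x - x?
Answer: -23852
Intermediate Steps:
W(x) = 0 (W(x) = -(x - x)/4 = -¼*0 = 0)
(-6*W(5) + 9147) - 32999 = (-6*0 + 9147) - 32999 = (0 + 9147) - 32999 = 9147 - 32999 = -23852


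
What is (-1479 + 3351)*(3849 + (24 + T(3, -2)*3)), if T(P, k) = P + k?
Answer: 7255872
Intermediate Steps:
(-1479 + 3351)*(3849 + (24 + T(3, -2)*3)) = (-1479 + 3351)*(3849 + (24 + (3 - 2)*3)) = 1872*(3849 + (24 + 1*3)) = 1872*(3849 + (24 + 3)) = 1872*(3849 + 27) = 1872*3876 = 7255872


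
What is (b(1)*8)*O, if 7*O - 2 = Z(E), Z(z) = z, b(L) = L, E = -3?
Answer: -8/7 ≈ -1.1429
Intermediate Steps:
O = -1/7 (O = 2/7 + (1/7)*(-3) = 2/7 - 3/7 = -1/7 ≈ -0.14286)
(b(1)*8)*O = (1*8)*(-1/7) = 8*(-1/7) = -8/7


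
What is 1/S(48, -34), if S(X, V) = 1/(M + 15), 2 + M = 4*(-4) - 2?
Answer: -5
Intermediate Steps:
M = -20 (M = -2 + (4*(-4) - 2) = -2 + (-16 - 2) = -2 - 18 = -20)
S(X, V) = -⅕ (S(X, V) = 1/(-20 + 15) = 1/(-5) = -⅕)
1/S(48, -34) = 1/(-⅕) = -5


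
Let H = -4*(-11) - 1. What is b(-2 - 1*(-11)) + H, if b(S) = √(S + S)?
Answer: 43 + 3*√2 ≈ 47.243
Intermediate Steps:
b(S) = √2*√S (b(S) = √(2*S) = √2*√S)
H = 43 (H = 44 - 1 = 43)
b(-2 - 1*(-11)) + H = √2*√(-2 - 1*(-11)) + 43 = √2*√(-2 + 11) + 43 = √2*√9 + 43 = √2*3 + 43 = 3*√2 + 43 = 43 + 3*√2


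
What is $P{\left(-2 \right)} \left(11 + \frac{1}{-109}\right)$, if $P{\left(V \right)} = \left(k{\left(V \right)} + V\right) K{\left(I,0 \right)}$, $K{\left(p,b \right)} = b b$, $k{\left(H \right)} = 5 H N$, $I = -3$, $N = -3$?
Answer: $0$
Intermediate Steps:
$k{\left(H \right)} = - 15 H$ ($k{\left(H \right)} = 5 H \left(-3\right) = - 15 H$)
$K{\left(p,b \right)} = b^{2}$
$P{\left(V \right)} = 0$ ($P{\left(V \right)} = \left(- 15 V + V\right) 0^{2} = - 14 V 0 = 0$)
$P{\left(-2 \right)} \left(11 + \frac{1}{-109}\right) = 0 \left(11 + \frac{1}{-109}\right) = 0 \left(11 - \frac{1}{109}\right) = 0 \cdot \frac{1198}{109} = 0$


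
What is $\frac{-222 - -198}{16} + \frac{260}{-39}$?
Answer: $- \frac{49}{6} \approx -8.1667$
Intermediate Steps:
$\frac{-222 - -198}{16} + \frac{260}{-39} = \left(-222 + 198\right) \frac{1}{16} + 260 \left(- \frac{1}{39}\right) = \left(-24\right) \frac{1}{16} - \frac{20}{3} = - \frac{3}{2} - \frac{20}{3} = - \frac{49}{6}$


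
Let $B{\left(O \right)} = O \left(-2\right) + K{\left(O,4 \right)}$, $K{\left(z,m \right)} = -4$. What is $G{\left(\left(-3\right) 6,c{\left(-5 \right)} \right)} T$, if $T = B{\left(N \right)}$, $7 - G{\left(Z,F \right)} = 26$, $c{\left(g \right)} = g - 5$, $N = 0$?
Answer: $76$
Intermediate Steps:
$c{\left(g \right)} = -5 + g$ ($c{\left(g \right)} = g - 5 = -5 + g$)
$G{\left(Z,F \right)} = -19$ ($G{\left(Z,F \right)} = 7 - 26 = -19$)
$B{\left(O \right)} = -4 - 2 O$ ($B{\left(O \right)} = O \left(-2\right) - 4 = - 2 O - 4 = -4 - 2 O$)
$T = -4$ ($T = -4 - 0 = -4 + 0 = -4$)
$G{\left(\left(-3\right) 6,c{\left(-5 \right)} \right)} T = \left(-19\right) \left(-4\right) = 76$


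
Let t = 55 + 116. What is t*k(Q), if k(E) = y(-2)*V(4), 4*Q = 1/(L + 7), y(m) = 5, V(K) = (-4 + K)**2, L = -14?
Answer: 0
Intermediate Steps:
Q = -1/28 (Q = 1/(4*(-14 + 7)) = (1/4)/(-7) = (1/4)*(-1/7) = -1/28 ≈ -0.035714)
t = 171
k(E) = 0 (k(E) = 5*(-4 + 4)**2 = 5*0**2 = 5*0 = 0)
t*k(Q) = 171*0 = 0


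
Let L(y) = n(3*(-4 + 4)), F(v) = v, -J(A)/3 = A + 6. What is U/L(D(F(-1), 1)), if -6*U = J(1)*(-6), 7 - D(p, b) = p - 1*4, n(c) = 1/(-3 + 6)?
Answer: -63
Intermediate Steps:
J(A) = -18 - 3*A (J(A) = -3*(A + 6) = -3*(6 + A) = -18 - 3*A)
n(c) = 1/3
D(p, b) = 11 - p (D(p, b) = 7 - (p - 1*4) = 7 - (p - 4) = 7 - (-4 + p) = 7 + (4 - p) = 11 - p)
L(y) = 1/3
U = -21 (U = -(-18 - 3*1)*(-6)/6 = -(-18 - 3)*(-6)/6 = -(-7)*(-6)/2 = -1/6*126 = -21)
U/L(D(F(-1), 1)) = -21/1/3 = -21*3 = -63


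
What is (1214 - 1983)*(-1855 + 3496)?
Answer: -1261929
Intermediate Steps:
(1214 - 1983)*(-1855 + 3496) = -769*1641 = -1261929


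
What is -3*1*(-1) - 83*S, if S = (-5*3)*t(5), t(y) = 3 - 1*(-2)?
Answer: 6228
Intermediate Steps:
t(y) = 5 (t(y) = 3 + 2 = 5)
S = -75 (S = -5*3*5 = -15*5 = -75)
-3*1*(-1) - 83*S = -3*1*(-1) - 83*(-75) = -3*(-1) + 6225 = 3 + 6225 = 6228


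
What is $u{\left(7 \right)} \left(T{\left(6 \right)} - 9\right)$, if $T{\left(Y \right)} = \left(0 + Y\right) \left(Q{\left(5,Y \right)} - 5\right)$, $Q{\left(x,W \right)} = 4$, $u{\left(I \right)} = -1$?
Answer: $15$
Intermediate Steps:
$T{\left(Y \right)} = - Y$ ($T{\left(Y \right)} = \left(0 + Y\right) \left(4 - 5\right) = Y \left(-1\right) = - Y$)
$u{\left(7 \right)} \left(T{\left(6 \right)} - 9\right) = - (\left(-1\right) 6 - 9) = - (-6 - 9) = \left(-1\right) \left(-15\right) = 15$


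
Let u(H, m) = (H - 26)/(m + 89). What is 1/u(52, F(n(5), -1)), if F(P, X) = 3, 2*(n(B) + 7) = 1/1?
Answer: 46/13 ≈ 3.5385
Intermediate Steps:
n(B) = -13/2 (n(B) = -7 + (½)/1 = -7 + (½)*1 = -7 + ½ = -13/2)
u(H, m) = (-26 + H)/(89 + m)
1/u(52, F(n(5), -1)) = 1/((-26 + 52)/(89 + 3)) = 1/(26/92) = 1/((1/92)*26) = 1/(13/46) = 46/13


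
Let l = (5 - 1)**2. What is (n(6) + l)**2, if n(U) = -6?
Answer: 100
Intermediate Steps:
l = 16 (l = 4**2 = 16)
(n(6) + l)**2 = (-6 + 16)**2 = 10**2 = 100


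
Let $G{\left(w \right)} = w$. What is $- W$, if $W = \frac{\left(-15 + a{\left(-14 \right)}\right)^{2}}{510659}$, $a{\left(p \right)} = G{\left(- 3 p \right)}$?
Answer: $- \frac{729}{510659} \approx -0.0014276$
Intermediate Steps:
$a{\left(p \right)} = - 3 p$
$W = \frac{729}{510659}$ ($W = \frac{\left(-15 - -42\right)^{2}}{510659} = \left(-15 + 42\right)^{2} \cdot \frac{1}{510659} = 27^{2} \cdot \frac{1}{510659} = 729 \cdot \frac{1}{510659} = \frac{729}{510659} \approx 0.0014276$)
$- W = \left(-1\right) \frac{729}{510659} = - \frac{729}{510659}$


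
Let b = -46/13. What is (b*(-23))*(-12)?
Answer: -12696/13 ≈ -976.62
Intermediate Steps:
b = -46/13 (b = -46*1/13 = -46/13 ≈ -3.5385)
(b*(-23))*(-12) = -46/13*(-23)*(-12) = (1058/13)*(-12) = -12696/13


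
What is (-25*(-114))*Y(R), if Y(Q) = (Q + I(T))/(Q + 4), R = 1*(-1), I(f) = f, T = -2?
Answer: -2850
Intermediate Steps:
R = -1
Y(Q) = (-2 + Q)/(4 + Q) (Y(Q) = (Q - 2)/(Q + 4) = (-2 + Q)/(4 + Q))
(-25*(-114))*Y(R) = (-25*(-114))*((-2 - 1)/(4 - 1)) = 2850*(-3/3) = 2850*((1/3)*(-3)) = 2850*(-1) = -2850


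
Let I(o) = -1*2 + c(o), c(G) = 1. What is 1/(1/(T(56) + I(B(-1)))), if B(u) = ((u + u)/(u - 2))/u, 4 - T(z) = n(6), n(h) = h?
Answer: -3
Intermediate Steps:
T(z) = -2 (T(z) = 4 - 1*6 = 4 - 6 = -2)
B(u) = 2/(-2 + u) (B(u) = ((2*u)/(-2 + u))/u = (2*u/(-2 + u))/u = 2/(-2 + u))
I(o) = -1 (I(o) = -1*2 + 1 = -2 + 1 = -1)
1/(1/(T(56) + I(B(-1)))) = 1/(1/(-2 - 1)) = 1/(1/(-3)) = 1/(-1/3) = -3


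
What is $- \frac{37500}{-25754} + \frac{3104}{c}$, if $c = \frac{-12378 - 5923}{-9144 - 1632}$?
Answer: $\frac{431062105158}{235661977} \approx 1829.2$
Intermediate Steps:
$c = \frac{18301}{10776}$ ($c = - \frac{18301}{-10776} = \left(-18301\right) \left(- \frac{1}{10776}\right) = \frac{18301}{10776} \approx 1.6983$)
$- \frac{37500}{-25754} + \frac{3104}{c} = - \frac{37500}{-25754} + \frac{3104}{\frac{18301}{10776}} = \left(-37500\right) \left(- \frac{1}{25754}\right) + 3104 \cdot \frac{10776}{18301} = \frac{18750}{12877} + \frac{33448704}{18301} = \frac{431062105158}{235661977}$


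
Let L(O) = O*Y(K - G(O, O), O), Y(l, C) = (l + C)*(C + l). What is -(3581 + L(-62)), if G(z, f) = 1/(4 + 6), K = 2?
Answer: 11018181/50 ≈ 2.2036e+5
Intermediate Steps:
G(z, f) = ⅒ (G(z, f) = 1/10 = ⅒)
Y(l, C) = (C + l)² (Y(l, C) = (C + l)*(C + l) = (C + l)²)
L(O) = O*(19/10 + O)² (L(O) = O*(O + (2 - 1*⅒))² = O*(O + (2 - ⅒))² = O*(O + 19/10)² = O*(19/10 + O)²)
-(3581 + L(-62)) = -(3581 + (1/100)*(-62)*(19 + 10*(-62))²) = -(3581 + (1/100)*(-62)*(19 - 620)²) = -(3581 + (1/100)*(-62)*(-601)²) = -(3581 + (1/100)*(-62)*361201) = -(3581 - 11197231/50) = -1*(-11018181/50) = 11018181/50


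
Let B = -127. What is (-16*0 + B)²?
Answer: 16129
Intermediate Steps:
(-16*0 + B)² = (-16*0 - 127)² = (0 - 127)² = (-127)² = 16129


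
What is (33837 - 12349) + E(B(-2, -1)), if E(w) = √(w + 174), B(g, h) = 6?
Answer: 21488 + 6*√5 ≈ 21501.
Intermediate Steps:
E(w) = √(174 + w)
(33837 - 12349) + E(B(-2, -1)) = (33837 - 12349) + √(174 + 6) = 21488 + √180 = 21488 + 6*√5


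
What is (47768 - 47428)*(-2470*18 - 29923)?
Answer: -25290220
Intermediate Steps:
(47768 - 47428)*(-2470*18 - 29923) = 340*(-44460 - 29923) = 340*(-74383) = -25290220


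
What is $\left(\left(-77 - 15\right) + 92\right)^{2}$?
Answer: $0$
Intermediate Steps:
$\left(\left(-77 - 15\right) + 92\right)^{2} = \left(-92 + 92\right)^{2} = 0^{2} = 0$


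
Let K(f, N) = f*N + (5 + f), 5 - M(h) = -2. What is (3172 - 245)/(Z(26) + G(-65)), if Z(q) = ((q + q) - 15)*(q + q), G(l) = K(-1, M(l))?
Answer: 2927/1921 ≈ 1.5237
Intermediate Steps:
M(h) = 7 (M(h) = 5 - 1*(-2) = 5 + 2 = 7)
K(f, N) = 5 + f + N*f (K(f, N) = N*f + (5 + f) = 5 + f + N*f)
G(l) = -3 (G(l) = 5 - 1 + 7*(-1) = 5 - 1 - 7 = -3)
Z(q) = 2*q*(-15 + 2*q) (Z(q) = (2*q - 15)*(2*q) = (-15 + 2*q)*(2*q) = 2*q*(-15 + 2*q))
(3172 - 245)/(Z(26) + G(-65)) = (3172 - 245)/(2*26*(-15 + 2*26) - 3) = 2927/(2*26*(-15 + 52) - 3) = 2927/(2*26*37 - 3) = 2927/(1924 - 3) = 2927/1921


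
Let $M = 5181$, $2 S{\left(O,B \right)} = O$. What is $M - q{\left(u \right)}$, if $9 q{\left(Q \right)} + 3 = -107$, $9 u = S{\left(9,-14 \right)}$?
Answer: $\frac{46739}{9} \approx 5193.2$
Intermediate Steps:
$S{\left(O,B \right)} = \frac{O}{2}$
$u = \frac{1}{2}$ ($u = \frac{\frac{1}{2} \cdot 9}{9} = \frac{1}{9} \cdot \frac{9}{2} = \frac{1}{2} \approx 0.5$)
$q{\left(Q \right)} = - \frac{110}{9}$ ($q{\left(Q \right)} = - \frac{1}{3} + \frac{1}{9} \left(-107\right) = - \frac{1}{3} - \frac{107}{9} = - \frac{110}{9}$)
$M - q{\left(u \right)} = 5181 - - \frac{110}{9} = 5181 + \frac{110}{9} = \frac{46739}{9}$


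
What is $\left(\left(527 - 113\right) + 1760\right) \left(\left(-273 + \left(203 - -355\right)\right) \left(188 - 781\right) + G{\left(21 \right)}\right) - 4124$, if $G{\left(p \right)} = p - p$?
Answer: $-367420994$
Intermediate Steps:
$G{\left(p \right)} = 0$
$\left(\left(527 - 113\right) + 1760\right) \left(\left(-273 + \left(203 - -355\right)\right) \left(188 - 781\right) + G{\left(21 \right)}\right) - 4124 = \left(\left(527 - 113\right) + 1760\right) \left(\left(-273 + \left(203 - -355\right)\right) \left(188 - 781\right) + 0\right) - 4124 = \left(\left(527 - 113\right) + 1760\right) \left(\left(-273 + \left(203 + 355\right)\right) \left(-593\right) + 0\right) - 4124 = \left(414 + 1760\right) \left(\left(-273 + 558\right) \left(-593\right) + 0\right) - 4124 = 2174 \left(285 \left(-593\right) + 0\right) - 4124 = 2174 \left(-169005 + 0\right) - 4124 = 2174 \left(-169005\right) - 4124 = -367416870 - 4124 = -367420994$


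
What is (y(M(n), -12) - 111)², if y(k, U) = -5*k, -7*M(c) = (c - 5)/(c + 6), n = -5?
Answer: 683929/49 ≈ 13958.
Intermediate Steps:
M(c) = -(-5 + c)/(7*(6 + c)) (M(c) = -(c - 5)/(7*(c + 6)) = -(-5 + c)/(7*(6 + c)))
(y(M(n), -12) - 111)² = (-5*(5 - 1*(-5))/(7*(6 - 5)) - 111)² = (-5*(5 + 5)/(7*1) - 111)² = (-5*10/7 - 111)² = (-50/7 - 111)² = (-827/7)² = 683929/49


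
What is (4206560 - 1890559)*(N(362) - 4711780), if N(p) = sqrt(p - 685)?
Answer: -10912487191780 + 2316001*I*sqrt(323) ≈ -1.0912e+13 + 4.1624e+7*I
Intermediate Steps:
N(p) = sqrt(-685 + p)
(4206560 - 1890559)*(N(362) - 4711780) = (4206560 - 1890559)*(sqrt(-685 + 362) - 4711780) = 2316001*(sqrt(-323) - 4711780) = 2316001*(I*sqrt(323) - 4711780) = 2316001*(-4711780 + I*sqrt(323)) = -10912487191780 + 2316001*I*sqrt(323)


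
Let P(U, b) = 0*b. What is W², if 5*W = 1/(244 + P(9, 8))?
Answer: 1/1488400 ≈ 6.7186e-7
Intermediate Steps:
P(U, b) = 0
W = 1/1220 (W = 1/(5*(244 + 0)) = (⅕)/244 = (⅕)*(1/244) = 1/1220 ≈ 0.00081967)
W² = (1/1220)² = 1/1488400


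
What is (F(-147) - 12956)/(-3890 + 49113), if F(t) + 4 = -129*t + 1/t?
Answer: 882440/6647781 ≈ 0.13274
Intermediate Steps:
F(t) = -4 + 1/t - 129*t (F(t) = -4 + (-129*t + 1/t) = -4 + (1/t - 129*t) = -4 + 1/t - 129*t)
(F(-147) - 12956)/(-3890 + 49113) = ((-4 + 1/(-147) - 129*(-147)) - 12956)/(-3890 + 49113) = ((-4 - 1/147 + 18963) - 12956)/45223 = (2786972/147 - 12956)*(1/45223) = (882440/147)*(1/45223) = 882440/6647781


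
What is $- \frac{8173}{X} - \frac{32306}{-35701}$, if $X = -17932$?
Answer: $\frac{871095465}{640190332} \approx 1.3607$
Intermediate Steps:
$- \frac{8173}{X} - \frac{32306}{-35701} = - \frac{8173}{-17932} - \frac{32306}{-35701} = \left(-8173\right) \left(- \frac{1}{17932}\right) - - \frac{32306}{35701} = \frac{8173}{17932} + \frac{32306}{35701} = \frac{871095465}{640190332}$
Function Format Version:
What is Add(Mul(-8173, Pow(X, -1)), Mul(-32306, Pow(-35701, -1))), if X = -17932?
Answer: Rational(871095465, 640190332) ≈ 1.3607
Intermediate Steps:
Add(Mul(-8173, Pow(X, -1)), Mul(-32306, Pow(-35701, -1))) = Add(Mul(-8173, Pow(-17932, -1)), Mul(-32306, Pow(-35701, -1))) = Add(Mul(-8173, Rational(-1, 17932)), Mul(-32306, Rational(-1, 35701))) = Add(Rational(8173, 17932), Rational(32306, 35701)) = Rational(871095465, 640190332)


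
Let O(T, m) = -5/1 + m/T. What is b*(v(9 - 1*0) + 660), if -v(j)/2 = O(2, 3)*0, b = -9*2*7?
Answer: -83160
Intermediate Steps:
O(T, m) = -5 + m/T (O(T, m) = -5*1 + m/T = -5 + m/T)
b = -126 (b = -18*7 = -126)
v(j) = 0 (v(j) = -2*(-5 + 3/2)*0 = -(-7)*0 = -2*0 = 0)
b*(v(9 - 1*0) + 660) = -126*(0 + 660) = -126*660 = -83160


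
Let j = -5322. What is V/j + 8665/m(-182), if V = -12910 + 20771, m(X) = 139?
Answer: 45022451/739758 ≈ 60.861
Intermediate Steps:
V = 7861
V/j + 8665/m(-182) = 7861/(-5322) + 8665/139 = 7861*(-1/5322) + 8665*(1/139) = -7861/5322 + 8665/139 = 45022451/739758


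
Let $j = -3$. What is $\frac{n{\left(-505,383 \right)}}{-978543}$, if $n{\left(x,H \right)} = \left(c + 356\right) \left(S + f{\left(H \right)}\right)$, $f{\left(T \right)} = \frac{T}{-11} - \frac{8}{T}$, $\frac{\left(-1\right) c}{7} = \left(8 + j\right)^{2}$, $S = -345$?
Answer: $\frac{289647422}{4122601659} \approx 0.070258$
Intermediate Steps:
$c = -175$ ($c = - 7 \left(8 - 3\right)^{2} = - 7 \cdot 5^{2} = \left(-7\right) 25 = -175$)
$f{\left(T \right)} = - \frac{8}{T} - \frac{T}{11}$ ($f{\left(T \right)} = T \left(- \frac{1}{11}\right) - \frac{8}{T} = - \frac{T}{11} - \frac{8}{T} = - \frac{8}{T} - \frac{T}{11}$)
$n{\left(x,H \right)} = -62445 - \frac{1448}{H} - \frac{181 H}{11}$ ($n{\left(x,H \right)} = \left(-175 + 356\right) \left(-345 - \left(\frac{8}{H} + \frac{H}{11}\right)\right) = 181 \left(-345 - \frac{8}{H} - \frac{H}{11}\right) = -62445 - \frac{1448}{H} - \frac{181 H}{11}$)
$\frac{n{\left(-505,383 \right)}}{-978543} = \frac{-62445 - \frac{1448}{383} - \frac{69323}{11}}{-978543} = \left(-62445 - \frac{1448}{383} - \frac{69323}{11}\right) \left(- \frac{1}{978543}\right) = \left(- \frac{289647422}{4213}\right) \left(- \frac{1}{978543}\right) = \frac{289647422}{4122601659}$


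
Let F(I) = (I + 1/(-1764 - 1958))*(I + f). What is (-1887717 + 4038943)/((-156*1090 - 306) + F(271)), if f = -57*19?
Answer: -2001715793/363265136 ≈ -5.5103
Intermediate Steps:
f = -1083
F(I) = (-1083 + I)*(-1/3722 + I) (F(I) = (I + 1/(-1764 - 1958))*(I - 1083) = (I + 1/(-3722))*(-1083 + I) = (I - 1/3722)*(-1083 + I) = (-1/3722 + I)*(-1083 + I) = (-1083 + I)*(-1/3722 + I))
(-1887717 + 4038943)/((-156*1090 - 306) + F(271)) = (-1887717 + 4038943)/((-156*1090 - 306) + (1083/3722 + 271² - 4030927/3722*271)) = 2151226/((-170040 - 306) + (1083/3722 + 73441 - 1092381217/3722)) = 2151226/(-170346 - 409516366/1861) = 2151226/(-726530272/1861) = 2151226*(-1861/726530272) = -2001715793/363265136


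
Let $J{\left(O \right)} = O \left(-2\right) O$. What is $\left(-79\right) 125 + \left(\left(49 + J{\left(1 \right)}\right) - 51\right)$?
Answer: $-9879$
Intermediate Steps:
$J{\left(O \right)} = - 2 O^{2}$ ($J{\left(O \right)} = - 2 O O = - 2 O^{2}$)
$\left(-79\right) 125 + \left(\left(49 + J{\left(1 \right)}\right) - 51\right) = \left(-79\right) 125 - \left(2 + 2\right) = -9875 + \left(\left(49 - 2\right) - 51\right) = -9875 + \left(47 - 51\right) = -9875 - 4 = -9879$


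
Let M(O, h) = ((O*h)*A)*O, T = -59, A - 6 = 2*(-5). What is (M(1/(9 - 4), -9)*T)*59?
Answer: -125316/25 ≈ -5012.6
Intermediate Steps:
A = -4 (A = 6 + 2*(-5) = 6 - 10 = -4)
M(O, h) = -4*h*O² (M(O, h) = ((O*h)*(-4))*O = (-4*O*h)*O = -4*h*O²)
(M(1/(9 - 4), -9)*T)*59 = (-4*(-9)*(1/(9 - 4))²*(-59))*59 = (-4*(-9)*(1/5)²*(-59))*59 = (-4*(-9)*(⅕)²*(-59))*59 = (-4*(-9)*1/25*(-59))*59 = ((36/25)*(-59))*59 = -2124/25*59 = -125316/25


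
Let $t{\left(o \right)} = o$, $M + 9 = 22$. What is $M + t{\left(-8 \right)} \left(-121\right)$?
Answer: $981$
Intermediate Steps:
$M = 13$ ($M = -9 + 22 = 13$)
$M + t{\left(-8 \right)} \left(-121\right) = 13 - -968 = 13 + 968 = 981$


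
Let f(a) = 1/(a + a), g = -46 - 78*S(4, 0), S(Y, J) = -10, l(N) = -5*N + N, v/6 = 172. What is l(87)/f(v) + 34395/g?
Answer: -527177253/734 ≈ -7.1823e+5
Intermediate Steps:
v = 1032 (v = 6*172 = 1032)
l(N) = -4*N
g = 734 (g = -46 - 78*(-10) = -46 + 780 = 734)
f(a) = 1/(2*a)
l(87)/f(v) + 34395/g = (-4*87)/(((½)/1032)) + 34395/734 = -348/((½)*(1/1032)) + 34395*(1/734) = -348/1/2064 + 34395/734 = -348*2064 + 34395/734 = -718272 + 34395/734 = -527177253/734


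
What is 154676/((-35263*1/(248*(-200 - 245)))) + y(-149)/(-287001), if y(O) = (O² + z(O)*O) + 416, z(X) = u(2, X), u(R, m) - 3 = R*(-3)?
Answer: 1633039567019176/3373505421 ≈ 4.8408e+5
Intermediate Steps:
u(R, m) = 3 - 3*R (u(R, m) = 3 + R*(-3) = 3 - 3*R)
z(X) = -3 (z(X) = 3 - 3*2 = 3 - 6 = -3)
y(O) = 416 + O² - 3*O (y(O) = (O² - 3*O) + 416 = 416 + O² - 3*O)
154676/((-35263*1/(248*(-200 - 245)))) + y(-149)/(-287001) = 154676/((-35263*1/(248*(-200 - 245)))) + (416 + (-149)² - 3*(-149))/(-287001) = 154676/((-35263/((-445*248)))) + (416 + 22201 + 447)*(-1/287001) = 154676/((-35263/(-110360))) + 23064*(-1/287001) = 154676/((-35263*(-1/110360))) - 7688/95667 = 154676/(35263/110360) - 7688/95667 = 154676*(110360/35263) - 7688/95667 = 17070043360/35263 - 7688/95667 = 1633039567019176/3373505421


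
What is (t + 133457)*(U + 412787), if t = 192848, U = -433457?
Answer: -6744724350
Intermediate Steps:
(t + 133457)*(U + 412787) = (192848 + 133457)*(-433457 + 412787) = 326305*(-20670) = -6744724350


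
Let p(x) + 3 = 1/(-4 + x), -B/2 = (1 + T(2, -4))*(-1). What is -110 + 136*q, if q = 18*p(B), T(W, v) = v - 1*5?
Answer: -37882/5 ≈ -7576.4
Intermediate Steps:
T(W, v) = -5 + v (T(W, v) = v - 5 = -5 + v)
B = -16 (B = -2*(1 + (-5 - 4))*(-1) = -2*(1 - 9)*(-1) = -(-16)*(-1) = -2*8 = -16)
p(x) = -3 + 1/(-4 + x)
q = -549/10 (q = 18*((13 - 3*(-16))/(-4 - 16)) = 18*((13 + 48)/(-20)) = 18*(-1/20*61) = 18*(-61/20) = -549/10 ≈ -54.900)
-110 + 136*q = -110 + 136*(-549/10) = -110 - 37332/5 = -37882/5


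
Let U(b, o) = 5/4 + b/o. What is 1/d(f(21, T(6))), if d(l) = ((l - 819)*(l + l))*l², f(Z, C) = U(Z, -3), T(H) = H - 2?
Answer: 128/40138933 ≈ 3.1889e-6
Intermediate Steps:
T(H) = -2 + H
U(b, o) = 5/4 + b/o (U(b, o) = 5*(¼) + b/o = 5/4 + b/o)
f(Z, C) = 5/4 - Z/3 (f(Z, C) = 5/4 + Z/(-3) = 5/4 + Z*(-⅓) = 5/4 - Z/3)
d(l) = 2*l³*(-819 + l) (d(l) = ((-819 + l)*(2*l))*l² = (2*l*(-819 + l))*l² = 2*l³*(-819 + l))
1/d(f(21, T(6))) = 1/(2*(5/4 - ⅓*21)³*(-819 + (5/4 - ⅓*21))) = 1/(2*(5/4 - 7)³*(-819 + (5/4 - 7))) = 1/(2*(-23/4)³*(-819 - 23/4)) = 1/(2*(-12167/64)*(-3299/4)) = 1/(40138933/128) = 128/40138933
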